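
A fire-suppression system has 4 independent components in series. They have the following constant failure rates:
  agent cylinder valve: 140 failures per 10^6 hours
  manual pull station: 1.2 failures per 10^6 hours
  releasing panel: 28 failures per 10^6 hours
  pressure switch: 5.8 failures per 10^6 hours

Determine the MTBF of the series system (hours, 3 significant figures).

5710

Series of exponential components: λ_sys = Σ λ_i
λ_sys = 0.00014 + 0.0000012 + 0.000028 + 0.0000058 = 1.7500e-04 /h
MTBF = 1 / λ_sys = 5710 h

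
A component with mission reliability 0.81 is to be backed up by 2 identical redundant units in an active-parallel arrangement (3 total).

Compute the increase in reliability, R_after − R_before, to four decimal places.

0.1831

R_before = 0.81
R_after = 1 − (1 − 0.81)^3 = 0.9931
ΔR = 0.9931 − 0.81 = 0.1831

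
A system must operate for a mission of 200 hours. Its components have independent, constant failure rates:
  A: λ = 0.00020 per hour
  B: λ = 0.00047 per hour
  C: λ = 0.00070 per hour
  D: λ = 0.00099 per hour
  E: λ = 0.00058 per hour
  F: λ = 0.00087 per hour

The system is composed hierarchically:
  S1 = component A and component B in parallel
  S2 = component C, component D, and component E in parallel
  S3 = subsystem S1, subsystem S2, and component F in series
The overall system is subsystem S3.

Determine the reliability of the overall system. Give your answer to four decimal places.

R(A) = exp(−0.00020 × 200) = 0.960789
R(B) = exp(−0.00047 × 200) = 0.910283
R(C) = exp(−0.00070 × 200) = 0.869358
R(D) = exp(−0.00099 × 200) = 0.820370
R(E) = exp(−0.00058 × 200) = 0.890475
R(F) = exp(−0.00087 × 200) = 0.840297
Parallel (A and B): 1 − (1 − 0.960789)(1 − 0.910283) = 0.996482
Parallel (C, D, and E): 1 − (1 − 0.869358)(1 − 0.820370)(1 − 0.890475) = 0.997430
Series ([0.996482], [0.997430], and F): 0.996482 × 0.997430 × 0.840297 = 0.8352

0.8352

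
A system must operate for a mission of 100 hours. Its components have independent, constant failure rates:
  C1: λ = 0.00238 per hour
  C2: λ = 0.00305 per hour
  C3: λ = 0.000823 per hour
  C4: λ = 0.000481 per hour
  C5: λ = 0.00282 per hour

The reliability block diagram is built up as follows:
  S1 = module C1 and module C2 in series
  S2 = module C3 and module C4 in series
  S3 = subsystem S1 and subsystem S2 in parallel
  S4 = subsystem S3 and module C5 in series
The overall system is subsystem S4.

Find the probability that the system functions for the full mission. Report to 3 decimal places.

0.716

R(C1) = exp(−0.00238 × 100) = 0.78820
R(C2) = exp(−0.00305 × 100) = 0.73712
R(C3) = exp(−0.000823 × 100) = 0.92100
R(C4) = exp(−0.000481 × 100) = 0.95304
R(C5) = exp(−0.00282 × 100) = 0.75427
Series (C1 and C2): 0.78820 × 0.73712 = 0.58100
Series (C3 and C4): 0.92100 × 0.95304 = 0.87775
Parallel ([0.58100] and [0.87775]): 1 − (1 − 0.58100)(1 − 0.87775) = 0.94878
Series ([0.94878] and C5): 0.94878 × 0.75427 = 0.716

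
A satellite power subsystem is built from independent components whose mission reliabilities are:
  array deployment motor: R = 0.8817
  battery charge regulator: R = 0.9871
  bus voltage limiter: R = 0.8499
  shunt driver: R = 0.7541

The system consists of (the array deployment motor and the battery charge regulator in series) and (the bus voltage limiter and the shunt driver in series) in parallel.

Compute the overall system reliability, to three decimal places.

Series (array deployment motor and battery charge regulator): 0.88170 × 0.98710 = 0.87033
Series (bus voltage limiter and shunt driver): 0.84990 × 0.75410 = 0.64091
Parallel ([0.87033] and [0.64091]): 1 − (1 − 0.87033)(1 − 0.64091) = 0.953

0.953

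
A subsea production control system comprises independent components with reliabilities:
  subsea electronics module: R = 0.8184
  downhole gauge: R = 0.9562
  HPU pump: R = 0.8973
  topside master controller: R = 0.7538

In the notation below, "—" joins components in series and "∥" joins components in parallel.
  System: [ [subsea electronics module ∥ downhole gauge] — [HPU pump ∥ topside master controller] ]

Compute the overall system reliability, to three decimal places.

Parallel (subsea electronics module and downhole gauge): 1 − (1 − 0.81840)(1 − 0.95620) = 0.99205
Parallel (HPU pump and topside master controller): 1 − (1 − 0.89730)(1 − 0.75380) = 0.97472
Series ([0.99205] and [0.97472]): 0.99205 × 0.97472 = 0.967

0.967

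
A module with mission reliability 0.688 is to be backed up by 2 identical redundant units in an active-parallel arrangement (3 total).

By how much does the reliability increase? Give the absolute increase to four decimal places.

0.2816

R_before = 0.688
R_after = 1 − (1 − 0.688)^3 = 0.9696
ΔR = 0.9696 − 0.688 = 0.2816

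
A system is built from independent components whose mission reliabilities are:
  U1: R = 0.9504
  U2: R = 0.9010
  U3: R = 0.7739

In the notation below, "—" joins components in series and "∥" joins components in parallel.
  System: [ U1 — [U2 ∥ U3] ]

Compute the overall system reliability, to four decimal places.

Parallel (U2 and U3): 1 − (1 − 0.901000)(1 − 0.773900) = 0.977616
Series (U1 and [0.977616]): 0.950400 × 0.977616 = 0.9291

0.9291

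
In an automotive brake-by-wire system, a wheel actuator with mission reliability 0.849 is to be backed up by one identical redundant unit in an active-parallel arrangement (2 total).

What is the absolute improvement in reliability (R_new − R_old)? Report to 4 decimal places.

R_before = 0.849
R_after = 1 − (1 − 0.849)^2 = 0.9772
ΔR = 0.9772 − 0.849 = 0.1282

0.1282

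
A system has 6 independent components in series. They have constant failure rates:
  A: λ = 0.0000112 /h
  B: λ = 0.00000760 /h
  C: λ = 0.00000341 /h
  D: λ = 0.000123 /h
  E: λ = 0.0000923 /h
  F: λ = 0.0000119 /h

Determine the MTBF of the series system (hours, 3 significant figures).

Series of exponential components: λ_sys = Σ λ_i
λ_sys = 0.0000112 + 0.00000760 + 0.00000341 + 0.000123 + 0.0000923 + 0.0000119 = 2.4941e-04 /h
MTBF = 1 / λ_sys = 4010 h

4010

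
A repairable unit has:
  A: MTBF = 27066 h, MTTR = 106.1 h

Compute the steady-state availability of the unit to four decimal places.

0.9961

A(A) = MTBF/(MTBF+MTTR) = 27066/(27066+106.1) = 0.9961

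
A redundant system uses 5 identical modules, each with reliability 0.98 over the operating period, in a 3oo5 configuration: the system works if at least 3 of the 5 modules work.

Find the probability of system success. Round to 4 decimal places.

R = Σ_{i=3}^{5} C(5,i) p^i (1−p)^{5−i} with p = 0.98
C(5,3)·0.98^3·0.02^2 = 0.003765
C(5,4)·0.98^4·0.02^1 = 0.092237
C(5,5)·0.98^5·0.02^0 = 0.903921
Sum = 0.9999

0.9999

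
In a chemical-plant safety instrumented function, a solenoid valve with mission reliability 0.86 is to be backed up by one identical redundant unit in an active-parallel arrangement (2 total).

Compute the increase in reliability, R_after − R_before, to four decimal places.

R_before = 0.86
R_after = 1 − (1 − 0.86)^2 = 0.9804
ΔR = 0.9804 − 0.86 = 0.1204

0.1204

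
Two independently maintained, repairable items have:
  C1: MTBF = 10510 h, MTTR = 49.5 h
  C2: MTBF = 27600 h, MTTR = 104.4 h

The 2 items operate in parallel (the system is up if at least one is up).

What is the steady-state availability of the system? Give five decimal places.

0.99998

A(C1) = MTBF/(MTBF+MTTR) = 10510/(10510+49.5) = 0.995312
A(C2) = MTBF/(MTBF+MTTR) = 27600/(27600+104.4) = 0.996232
Parallel availability: 1 − (1 − 0.995312)(1 − 0.996232) = 0.99998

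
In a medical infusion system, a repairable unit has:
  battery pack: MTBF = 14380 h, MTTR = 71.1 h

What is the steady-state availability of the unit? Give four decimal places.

0.9951

A(battery pack) = MTBF/(MTBF+MTTR) = 14380/(14380+71.1) = 0.9951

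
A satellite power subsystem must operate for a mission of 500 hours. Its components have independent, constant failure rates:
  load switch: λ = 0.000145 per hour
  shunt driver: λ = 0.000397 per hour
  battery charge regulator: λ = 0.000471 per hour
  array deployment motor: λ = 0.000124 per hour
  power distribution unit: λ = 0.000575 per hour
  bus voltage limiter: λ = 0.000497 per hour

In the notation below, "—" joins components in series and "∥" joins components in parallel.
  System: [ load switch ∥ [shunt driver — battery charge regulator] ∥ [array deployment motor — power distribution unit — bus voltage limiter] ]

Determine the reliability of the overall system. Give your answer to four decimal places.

0.9889

R(load switch) = exp(−0.000145 × 500) = 0.930066
R(shunt driver) = exp(−0.000397 × 500) = 0.819960
R(battery charge regulator) = exp(−0.000471 × 500) = 0.790176
R(array deployment motor) = exp(−0.000124 × 500) = 0.939883
R(power distribution unit) = exp(−0.000575 × 500) = 0.750137
R(bus voltage limiter) = exp(−0.000497 × 500) = 0.779970
Series (shunt driver and battery charge regulator): 0.819960 × 0.790176 = 0.647913
Series (array deployment motor, power distribution unit, and bus voltage limiter): 0.939883 × 0.750137 × 0.779970 = 0.549911
Parallel (load switch, [0.647913], and [0.549911]): 1 − (1 − 0.930066)(1 − 0.647913)(1 − 0.549911) = 0.9889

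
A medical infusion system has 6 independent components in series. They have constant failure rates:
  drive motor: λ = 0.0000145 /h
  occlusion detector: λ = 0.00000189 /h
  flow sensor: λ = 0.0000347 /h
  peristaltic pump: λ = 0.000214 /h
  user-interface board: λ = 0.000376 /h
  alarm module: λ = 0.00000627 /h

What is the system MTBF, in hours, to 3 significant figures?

Series of exponential components: λ_sys = Σ λ_i
λ_sys = 0.0000145 + 0.00000189 + 0.0000347 + 0.000214 + 0.000376 + 0.00000627 = 6.4736e-04 /h
MTBF = 1 / λ_sys = 1540 h

1540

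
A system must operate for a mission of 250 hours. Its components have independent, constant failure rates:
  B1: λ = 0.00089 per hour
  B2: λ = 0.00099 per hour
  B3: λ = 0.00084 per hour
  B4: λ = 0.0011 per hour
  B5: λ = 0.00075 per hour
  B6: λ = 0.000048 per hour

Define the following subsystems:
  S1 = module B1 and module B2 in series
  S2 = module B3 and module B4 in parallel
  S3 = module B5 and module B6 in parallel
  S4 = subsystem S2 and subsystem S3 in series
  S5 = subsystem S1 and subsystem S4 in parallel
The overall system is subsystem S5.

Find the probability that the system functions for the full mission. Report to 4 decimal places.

0.9822

R(B1) = exp(−0.00089 × 250) = 0.800515
R(B2) = exp(−0.00099 × 250) = 0.780750
R(B3) = exp(−0.00084 × 250) = 0.810584
R(B4) = exp(−0.0011 × 250) = 0.759572
R(B5) = exp(−0.00075 × 250) = 0.829029
R(B6) = exp(−0.000048 × 250) = 0.988072
Series (B1 and B2): 0.800515 × 0.780750 = 0.625002
Parallel (B3 and B4): 1 − (1 − 0.810584)(1 − 0.759572) = 0.954459
Parallel (B5 and B6): 1 − (1 − 0.829029)(1 − 0.988072) = 0.997961
Series ([0.954459] and [0.997961]): 0.954459 × 0.997961 = 0.952513
Parallel ([0.625002] and [0.952513]): 1 − (1 − 0.625002)(1 − 0.952513) = 0.9822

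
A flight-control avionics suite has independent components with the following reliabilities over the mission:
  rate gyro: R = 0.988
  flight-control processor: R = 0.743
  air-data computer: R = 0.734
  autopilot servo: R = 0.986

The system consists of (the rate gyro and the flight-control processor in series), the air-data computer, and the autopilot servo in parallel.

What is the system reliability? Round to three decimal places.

0.999

Series (rate gyro and flight-control processor): 0.98800 × 0.74300 = 0.73408
Parallel ([0.73408], air-data computer, and autopilot servo): 1 − (1 − 0.73408)(1 − 0.73400)(1 − 0.98600) = 0.999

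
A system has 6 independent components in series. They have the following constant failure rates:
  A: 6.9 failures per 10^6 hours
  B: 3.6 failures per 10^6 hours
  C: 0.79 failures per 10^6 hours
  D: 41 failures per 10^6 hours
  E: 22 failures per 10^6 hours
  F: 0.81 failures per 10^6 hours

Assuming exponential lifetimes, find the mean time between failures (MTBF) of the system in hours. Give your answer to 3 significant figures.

Series of exponential components: λ_sys = Σ λ_i
λ_sys = 0.0000069 + 0.0000036 + 0.00000079 + 0.000041 + 0.000022 + 0.00000081 = 7.5100e-05 /h
MTBF = 1 / λ_sys = 13300 h

13300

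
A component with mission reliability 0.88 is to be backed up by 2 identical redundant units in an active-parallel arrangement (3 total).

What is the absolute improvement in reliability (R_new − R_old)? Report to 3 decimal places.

0.118

R_before = 0.88
R_after = 1 − (1 − 0.88)^3 = 0.998
ΔR = 0.998 − 0.88 = 0.118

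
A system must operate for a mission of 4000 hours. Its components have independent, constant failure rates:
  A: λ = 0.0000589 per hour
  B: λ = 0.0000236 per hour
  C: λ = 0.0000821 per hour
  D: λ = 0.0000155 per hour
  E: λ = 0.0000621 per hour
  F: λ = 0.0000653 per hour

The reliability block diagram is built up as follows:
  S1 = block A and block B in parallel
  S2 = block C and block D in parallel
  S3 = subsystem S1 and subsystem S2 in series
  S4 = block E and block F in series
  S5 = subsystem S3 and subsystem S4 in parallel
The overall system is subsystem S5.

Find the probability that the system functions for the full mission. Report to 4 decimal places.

0.9859

R(A) = exp(−0.0000589 × 4000) = 0.790097
R(B) = exp(−0.0000236 × 4000) = 0.909919
R(C) = exp(−0.0000821 × 4000) = 0.720075
R(D) = exp(−0.0000155 × 4000) = 0.939883
R(E) = exp(−0.0000621 × 4000) = 0.780048
R(F) = exp(−0.0000653 × 4000) = 0.770127
Parallel (A and B): 1 − (1 − 0.790097)(1 − 0.909919) = 0.981092
Parallel (C and D): 1 − (1 − 0.720075)(1 − 0.939883) = 0.983172
Series ([0.981092] and [0.983172]): 0.981092 × 0.983172 = 0.964582
Series (E and F): 0.780048 × 0.770127 = 0.600736
Parallel ([0.964582] and [0.600736]): 1 − (1 − 0.964582)(1 − 0.600736) = 0.9859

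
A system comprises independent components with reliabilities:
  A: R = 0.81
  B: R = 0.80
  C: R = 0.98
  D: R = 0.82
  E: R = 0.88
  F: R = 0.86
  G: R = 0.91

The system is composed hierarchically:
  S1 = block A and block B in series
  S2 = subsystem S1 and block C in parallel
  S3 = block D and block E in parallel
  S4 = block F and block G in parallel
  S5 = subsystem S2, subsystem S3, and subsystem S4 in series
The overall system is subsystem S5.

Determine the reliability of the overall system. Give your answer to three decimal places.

Series (A and B): 0.81000 × 0.80000 = 0.64800
Parallel ([0.64800] and C): 1 − (1 − 0.64800)(1 − 0.98000) = 0.99296
Parallel (D and E): 1 − (1 − 0.82000)(1 − 0.88000) = 0.97840
Parallel (F and G): 1 − (1 − 0.86000)(1 − 0.91000) = 0.98740
Series ([0.99296], [0.97840], and [0.98740]): 0.99296 × 0.97840 × 0.98740 = 0.959

0.959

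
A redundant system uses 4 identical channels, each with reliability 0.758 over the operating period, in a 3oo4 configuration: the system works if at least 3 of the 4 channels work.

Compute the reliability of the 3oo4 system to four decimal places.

0.7517

R = Σ_{i=3}^{4} C(4,i) p^i (1−p)^{4−i} with p = 0.758
C(4,3)·0.758^3·0.242^1 = 0.421583
C(4,4)·0.758^4·0.242^0 = 0.330124
Sum = 0.7517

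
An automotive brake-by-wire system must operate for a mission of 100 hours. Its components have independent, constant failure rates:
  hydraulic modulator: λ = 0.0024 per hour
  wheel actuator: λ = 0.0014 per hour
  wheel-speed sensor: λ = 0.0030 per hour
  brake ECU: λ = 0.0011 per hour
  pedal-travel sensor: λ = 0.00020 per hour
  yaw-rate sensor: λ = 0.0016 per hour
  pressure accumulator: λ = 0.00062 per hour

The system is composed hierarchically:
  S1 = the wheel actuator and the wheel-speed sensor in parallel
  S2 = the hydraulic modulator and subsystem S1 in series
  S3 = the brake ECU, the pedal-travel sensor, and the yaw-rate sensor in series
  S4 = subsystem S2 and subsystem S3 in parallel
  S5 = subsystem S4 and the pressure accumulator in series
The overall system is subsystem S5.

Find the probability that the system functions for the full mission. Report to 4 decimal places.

R(hydraulic modulator) = exp(−0.0024 × 100) = 0.786628
R(wheel actuator) = exp(−0.0014 × 100) = 0.869358
R(wheel-speed sensor) = exp(−0.0030 × 100) = 0.740818
R(brake ECU) = exp(−0.0011 × 100) = 0.895834
R(pedal-travel sensor) = exp(−0.00020 × 100) = 0.980199
R(yaw-rate sensor) = exp(−0.0016 × 100) = 0.852144
R(pressure accumulator) = exp(−0.00062 × 100) = 0.939883
Parallel (wheel actuator and wheel-speed sensor): 1 − (1 − 0.869358)(1 − 0.740818) = 0.966140
Series (hydraulic modulator and [0.966140]): 0.786628 × 0.966140 = 0.759993
Series (brake ECU, pedal-travel sensor, and yaw-rate sensor): 0.895834 × 0.980199 × 0.852144 = 0.748264
Parallel ([0.759993] and [0.748264]): 1 − (1 − 0.759993)(1 − 0.748264) = 0.939582
Series ([0.939582] and pressure accumulator): 0.939582 × 0.939883 = 0.8831

0.8831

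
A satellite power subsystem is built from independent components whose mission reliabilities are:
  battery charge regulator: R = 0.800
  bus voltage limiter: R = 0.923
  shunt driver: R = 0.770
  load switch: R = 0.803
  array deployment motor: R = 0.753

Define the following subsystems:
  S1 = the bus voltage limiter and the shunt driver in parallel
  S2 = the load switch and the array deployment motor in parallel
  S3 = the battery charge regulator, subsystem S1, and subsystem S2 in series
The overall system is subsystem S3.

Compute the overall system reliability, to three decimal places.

Parallel (bus voltage limiter and shunt driver): 1 − (1 − 0.92300)(1 − 0.77000) = 0.98229
Parallel (load switch and array deployment motor): 1 − (1 − 0.80300)(1 − 0.75300) = 0.95134
Series (battery charge regulator, [0.98229], and [0.95134]): 0.80000 × 0.98229 × 0.95134 = 0.748

0.748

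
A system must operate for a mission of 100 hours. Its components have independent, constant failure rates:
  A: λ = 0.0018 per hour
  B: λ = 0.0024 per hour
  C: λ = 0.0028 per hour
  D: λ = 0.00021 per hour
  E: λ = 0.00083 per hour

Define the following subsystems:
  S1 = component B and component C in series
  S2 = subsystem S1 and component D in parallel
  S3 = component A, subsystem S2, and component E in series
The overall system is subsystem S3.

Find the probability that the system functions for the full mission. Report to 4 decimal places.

0.7623

R(A) = exp(−0.0018 × 100) = 0.835270
R(B) = exp(−0.0024 × 100) = 0.786628
R(C) = exp(−0.0028 × 100) = 0.755784
R(D) = exp(−0.00021 × 100) = 0.979219
R(E) = exp(−0.00083 × 100) = 0.920351
Series (B and C): 0.786628 × 0.755784 = 0.594521
Parallel ([0.594521] and D): 1 − (1 − 0.594521)(1 − 0.979219) = 0.991574
Series (A, [0.991574], and E): 0.835270 × 0.991574 × 0.920351 = 0.7623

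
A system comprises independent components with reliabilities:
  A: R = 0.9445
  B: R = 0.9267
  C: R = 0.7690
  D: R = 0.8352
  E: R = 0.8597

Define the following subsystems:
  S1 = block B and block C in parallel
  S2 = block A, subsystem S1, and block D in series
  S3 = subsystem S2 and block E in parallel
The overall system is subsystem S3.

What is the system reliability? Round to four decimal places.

Parallel (B and C): 1 − (1 − 0.926700)(1 − 0.769000) = 0.983068
Series (A, [0.983068], and D): 0.944500 × 0.983068 × 0.835200 = 0.775490
Parallel ([0.775490] and E): 1 − (1 − 0.775490)(1 − 0.859700) = 0.9685

0.9685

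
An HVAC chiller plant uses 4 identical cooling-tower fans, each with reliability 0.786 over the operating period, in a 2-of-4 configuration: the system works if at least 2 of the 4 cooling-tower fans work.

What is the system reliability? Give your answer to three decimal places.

R = Σ_{i=2}^{4} C(4,i) p^i (1−p)^{4−i} with p = 0.786
C(4,2)·0.786^2·0.214^2 = 0.16976
C(4,3)·0.786^3·0.214^1 = 0.41566
C(4,4)·0.786^4·0.214^0 = 0.38167
Sum = 0.967

0.967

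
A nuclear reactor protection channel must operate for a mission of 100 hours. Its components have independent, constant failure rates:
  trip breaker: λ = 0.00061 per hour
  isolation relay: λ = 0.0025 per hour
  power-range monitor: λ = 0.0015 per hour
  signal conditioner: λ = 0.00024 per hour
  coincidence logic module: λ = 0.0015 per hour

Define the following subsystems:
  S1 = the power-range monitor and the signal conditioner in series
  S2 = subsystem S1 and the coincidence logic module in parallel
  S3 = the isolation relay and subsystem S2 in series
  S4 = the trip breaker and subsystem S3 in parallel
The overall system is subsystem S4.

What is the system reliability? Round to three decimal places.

0.986

R(trip breaker) = exp(−0.00061 × 100) = 0.94082
R(isolation relay) = exp(−0.0025 × 100) = 0.77880
R(power-range monitor) = exp(−0.0015 × 100) = 0.86071
R(signal conditioner) = exp(−0.00024 × 100) = 0.97629
R(coincidence logic module) = exp(−0.0015 × 100) = 0.86071
Series (power-range monitor and signal conditioner): 0.86071 × 0.97629 = 0.84030
Parallel ([0.84030] and coincidence logic module): 1 − (1 − 0.84030)(1 − 0.86071) = 0.97776
Series (isolation relay and [0.97776]): 0.77880 × 0.97776 = 0.76148
Parallel (trip breaker and [0.76148]): 1 − (1 − 0.94082)(1 − 0.76148) = 0.986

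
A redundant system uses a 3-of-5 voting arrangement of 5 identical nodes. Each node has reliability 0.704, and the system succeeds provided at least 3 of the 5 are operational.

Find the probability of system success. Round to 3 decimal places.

0.842

R = Σ_{i=3}^{5} C(5,i) p^i (1−p)^{5−i} with p = 0.704
C(5,3)·0.704^3·0.296^2 = 0.30570
C(5,4)·0.704^4·0.296^1 = 0.36354
C(5,5)·0.704^5·0.296^0 = 0.17293
Sum = 0.842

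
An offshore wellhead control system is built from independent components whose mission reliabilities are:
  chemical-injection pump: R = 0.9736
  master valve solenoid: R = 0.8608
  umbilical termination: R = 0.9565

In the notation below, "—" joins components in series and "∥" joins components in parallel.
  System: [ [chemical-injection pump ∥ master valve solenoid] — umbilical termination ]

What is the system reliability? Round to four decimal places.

0.9530

Parallel (chemical-injection pump and master valve solenoid): 1 − (1 − 0.973600)(1 − 0.860800) = 0.996325
Series ([0.996325] and umbilical termination): 0.996325 × 0.956500 = 0.9530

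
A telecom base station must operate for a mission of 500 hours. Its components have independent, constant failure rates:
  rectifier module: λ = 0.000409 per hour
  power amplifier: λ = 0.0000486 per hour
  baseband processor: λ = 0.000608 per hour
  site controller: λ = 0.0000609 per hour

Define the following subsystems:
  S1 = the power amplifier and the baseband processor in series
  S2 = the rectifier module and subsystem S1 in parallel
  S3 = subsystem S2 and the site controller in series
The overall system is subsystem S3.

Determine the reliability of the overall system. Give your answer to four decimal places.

0.9198

R(rectifier module) = exp(−0.000409 × 500) = 0.815055
R(power amplifier) = exp(−0.0000486 × 500) = 0.975993
R(baseband processor) = exp(−0.000608 × 500) = 0.737861
R(site controller) = exp(−0.0000609 × 500) = 0.970009
Series (power amplifier and baseband processor): 0.975993 × 0.737861 = 0.720147
Parallel (rectifier module and [0.720147]): 1 − (1 − 0.815055)(1 − 0.720147) = 0.948243
Series ([0.948243] and site controller): 0.948243 × 0.970009 = 0.9198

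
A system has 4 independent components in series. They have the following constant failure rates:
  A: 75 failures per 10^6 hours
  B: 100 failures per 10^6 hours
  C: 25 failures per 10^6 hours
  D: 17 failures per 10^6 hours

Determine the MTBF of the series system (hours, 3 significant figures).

Series of exponential components: λ_sys = Σ λ_i
λ_sys = 0.000075 + 0.00010 + 0.000025 + 0.000017 = 2.1700e-04 /h
MTBF = 1 / λ_sys = 4610 h

4610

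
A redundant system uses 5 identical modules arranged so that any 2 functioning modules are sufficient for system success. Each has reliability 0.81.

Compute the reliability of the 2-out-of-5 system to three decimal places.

0.994

R = Σ_{i=2}^{5} C(5,i) p^i (1−p)^{5−i} with p = 0.81
C(5,2)·0.81^2·0.19^3 = 0.04500
C(5,3)·0.81^3·0.19^2 = 0.19185
C(5,4)·0.81^4·0.19^1 = 0.40894
C(5,5)·0.81^5·0.19^0 = 0.34868
Sum = 0.994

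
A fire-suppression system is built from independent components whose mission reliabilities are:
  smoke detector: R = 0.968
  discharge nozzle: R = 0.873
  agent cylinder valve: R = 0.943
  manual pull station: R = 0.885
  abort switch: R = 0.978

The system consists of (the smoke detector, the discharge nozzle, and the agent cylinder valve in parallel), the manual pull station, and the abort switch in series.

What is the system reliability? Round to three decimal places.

Parallel (smoke detector, discharge nozzle, and agent cylinder valve): 1 − (1 − 0.96800)(1 − 0.87300)(1 − 0.94300) = 0.99977
Series ([0.99977], manual pull station, and abort switch): 0.99977 × 0.88500 × 0.97800 = 0.865

0.865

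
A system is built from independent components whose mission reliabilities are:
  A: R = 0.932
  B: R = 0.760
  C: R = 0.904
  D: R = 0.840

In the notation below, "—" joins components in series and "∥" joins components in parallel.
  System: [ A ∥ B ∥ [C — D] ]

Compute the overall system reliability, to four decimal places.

0.9961

Series (C and D): 0.904000 × 0.840000 = 0.759360
Parallel (A, B, and [0.759360]): 1 − (1 − 0.932000)(1 − 0.760000)(1 − 0.759360) = 0.9961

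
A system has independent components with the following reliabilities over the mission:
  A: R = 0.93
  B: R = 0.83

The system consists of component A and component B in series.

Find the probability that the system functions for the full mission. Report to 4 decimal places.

Series (A and B): 0.930000 × 0.830000 = 0.7719

0.7719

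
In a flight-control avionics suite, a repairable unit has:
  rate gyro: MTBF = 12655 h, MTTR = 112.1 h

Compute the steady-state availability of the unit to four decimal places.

0.9912

A(rate gyro) = MTBF/(MTBF+MTTR) = 12655/(12655+112.1) = 0.9912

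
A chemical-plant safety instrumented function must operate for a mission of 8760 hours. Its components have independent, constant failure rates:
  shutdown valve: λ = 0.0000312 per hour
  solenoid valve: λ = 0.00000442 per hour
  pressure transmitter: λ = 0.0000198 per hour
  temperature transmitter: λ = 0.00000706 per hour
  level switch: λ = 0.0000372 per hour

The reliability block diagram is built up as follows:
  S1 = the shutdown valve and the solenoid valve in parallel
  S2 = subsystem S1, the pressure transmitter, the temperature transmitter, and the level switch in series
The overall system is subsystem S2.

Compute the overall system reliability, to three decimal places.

0.565

R(shutdown valve) = exp(−0.0000312 × 8760) = 0.76086
R(solenoid valve) = exp(−0.00000442 × 8760) = 0.96202
R(pressure transmitter) = exp(−0.0000198 × 8760) = 0.84076
R(temperature transmitter) = exp(−0.00000706 × 8760) = 0.94003
R(level switch) = exp(−0.0000372 × 8760) = 0.72190
Parallel (shutdown valve and solenoid valve): 1 − (1 − 0.76086)(1 − 0.96202) = 0.99092
Series ([0.99092], pressure transmitter, temperature transmitter, and level switch): 0.99092 × 0.84076 × 0.94003 × 0.72190 = 0.565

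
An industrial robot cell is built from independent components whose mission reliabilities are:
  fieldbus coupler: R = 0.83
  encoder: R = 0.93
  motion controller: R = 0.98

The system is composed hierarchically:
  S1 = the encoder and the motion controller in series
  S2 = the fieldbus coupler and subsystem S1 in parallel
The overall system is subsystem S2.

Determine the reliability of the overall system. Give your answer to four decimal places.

Series (encoder and motion controller): 0.930000 × 0.980000 = 0.911400
Parallel (fieldbus coupler and [0.911400]): 1 − (1 − 0.830000)(1 − 0.911400) = 0.9849

0.9849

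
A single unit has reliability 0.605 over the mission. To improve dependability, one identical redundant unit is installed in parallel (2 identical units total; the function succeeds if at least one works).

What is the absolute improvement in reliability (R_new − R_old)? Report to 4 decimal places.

0.2390

R_before = 0.605
R_after = 1 − (1 − 0.605)^2 = 0.8440
ΔR = 0.8440 − 0.605 = 0.2390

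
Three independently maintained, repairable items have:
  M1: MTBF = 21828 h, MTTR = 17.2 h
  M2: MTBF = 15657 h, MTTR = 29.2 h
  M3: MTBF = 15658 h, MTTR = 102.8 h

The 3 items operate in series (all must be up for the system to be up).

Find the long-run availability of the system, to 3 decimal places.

A(M1) = MTBF/(MTBF+MTTR) = 21828/(21828+17.2) = 0.999213
A(M2) = MTBF/(MTBF+MTTR) = 15657/(15657+29.2) = 0.998138
A(M3) = MTBF/(MTBF+MTTR) = 15658/(15658+102.8) = 0.993477
Series availability: 0.999213 × 0.998138 × 0.993477 = 0.991

0.991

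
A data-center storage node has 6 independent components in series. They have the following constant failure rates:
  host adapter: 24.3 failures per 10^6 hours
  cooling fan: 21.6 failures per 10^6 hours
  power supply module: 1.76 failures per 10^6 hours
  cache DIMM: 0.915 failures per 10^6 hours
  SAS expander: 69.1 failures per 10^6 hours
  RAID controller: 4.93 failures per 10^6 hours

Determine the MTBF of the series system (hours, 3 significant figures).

8160

Series of exponential components: λ_sys = Σ λ_i
λ_sys = 0.0000243 + 0.0000216 + 0.00000176 + 0.000000915 + 0.0000691 + 0.00000493 = 1.2260e-04 /h
MTBF = 1 / λ_sys = 8160 h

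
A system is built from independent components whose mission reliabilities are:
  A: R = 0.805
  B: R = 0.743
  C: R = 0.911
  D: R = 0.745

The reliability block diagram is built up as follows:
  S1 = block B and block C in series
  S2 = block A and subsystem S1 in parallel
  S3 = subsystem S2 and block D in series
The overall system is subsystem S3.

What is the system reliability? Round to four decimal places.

Series (B and C): 0.743000 × 0.911000 = 0.676873
Parallel (A and [0.676873]): 1 − (1 − 0.805000)(1 − 0.676873) = 0.936990
Series ([0.936990] and D): 0.936990 × 0.745000 = 0.6981

0.6981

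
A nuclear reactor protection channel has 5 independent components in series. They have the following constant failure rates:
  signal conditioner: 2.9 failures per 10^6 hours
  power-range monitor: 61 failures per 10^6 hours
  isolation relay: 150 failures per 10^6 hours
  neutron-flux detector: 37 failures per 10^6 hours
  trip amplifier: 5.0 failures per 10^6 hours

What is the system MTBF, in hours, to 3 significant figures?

Series of exponential components: λ_sys = Σ λ_i
λ_sys = 0.0000029 + 0.000061 + 0.00015 + 0.000037 + 0.0000050 = 2.5590e-04 /h
MTBF = 1 / λ_sys = 3910 h

3910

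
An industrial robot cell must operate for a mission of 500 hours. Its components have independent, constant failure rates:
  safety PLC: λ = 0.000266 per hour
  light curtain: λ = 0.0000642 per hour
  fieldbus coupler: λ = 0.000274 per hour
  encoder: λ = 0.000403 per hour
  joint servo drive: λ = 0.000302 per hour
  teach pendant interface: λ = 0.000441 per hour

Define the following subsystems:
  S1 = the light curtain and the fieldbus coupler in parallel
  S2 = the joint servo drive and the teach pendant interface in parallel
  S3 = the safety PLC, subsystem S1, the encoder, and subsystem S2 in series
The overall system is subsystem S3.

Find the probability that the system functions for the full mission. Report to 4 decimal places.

0.6930

R(safety PLC) = exp(−0.000266 × 500) = 0.875465
R(light curtain) = exp(−0.0000642 × 500) = 0.968410
R(fieldbus coupler) = exp(−0.000274 × 500) = 0.871970
R(encoder) = exp(−0.000403 × 500) = 0.817504
R(joint servo drive) = exp(−0.000302 × 500) = 0.859848
R(teach pendant interface) = exp(−0.000441 × 500) = 0.802118
Parallel (light curtain and fieldbus coupler): 1 − (1 − 0.968410)(1 − 0.871970) = 0.995956
Parallel (joint servo drive and teach pendant interface): 1 − (1 − 0.859848)(1 − 0.802118) = 0.972266
Series (safety PLC, [0.995956], encoder, and [0.972266]): 0.875465 × 0.995956 × 0.817504 × 0.972266 = 0.6930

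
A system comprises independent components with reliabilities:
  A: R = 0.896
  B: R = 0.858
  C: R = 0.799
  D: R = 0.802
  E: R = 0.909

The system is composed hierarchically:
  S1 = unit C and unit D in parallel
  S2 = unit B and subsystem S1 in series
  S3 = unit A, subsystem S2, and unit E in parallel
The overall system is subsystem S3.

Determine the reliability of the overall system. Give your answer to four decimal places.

Parallel (C and D): 1 − (1 − 0.799000)(1 − 0.802000) = 0.960202
Series (B and [0.960202]): 0.858000 × 0.960202 = 0.823853
Parallel (A, [0.823853], and E): 1 − (1 − 0.896000)(1 − 0.823853)(1 − 0.909000) = 0.9983

0.9983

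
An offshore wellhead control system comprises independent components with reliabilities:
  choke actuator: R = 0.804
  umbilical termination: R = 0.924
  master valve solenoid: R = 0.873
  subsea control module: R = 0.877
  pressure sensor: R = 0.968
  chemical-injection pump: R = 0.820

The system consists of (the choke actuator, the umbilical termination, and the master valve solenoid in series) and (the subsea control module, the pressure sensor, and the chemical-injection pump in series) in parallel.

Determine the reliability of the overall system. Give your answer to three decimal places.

0.893

Series (choke actuator, umbilical termination, and master valve solenoid): 0.80400 × 0.92400 × 0.87300 = 0.64855
Series (subsea control module, pressure sensor, and chemical-injection pump): 0.87700 × 0.96800 × 0.82000 = 0.69613
Parallel ([0.64855] and [0.69613]): 1 − (1 − 0.64855)(1 − 0.69613) = 0.893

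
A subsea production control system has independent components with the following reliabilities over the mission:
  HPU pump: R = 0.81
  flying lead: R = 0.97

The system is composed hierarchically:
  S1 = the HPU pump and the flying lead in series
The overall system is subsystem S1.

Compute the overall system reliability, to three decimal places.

Series (HPU pump and flying lead): 0.81000 × 0.97000 = 0.786

0.786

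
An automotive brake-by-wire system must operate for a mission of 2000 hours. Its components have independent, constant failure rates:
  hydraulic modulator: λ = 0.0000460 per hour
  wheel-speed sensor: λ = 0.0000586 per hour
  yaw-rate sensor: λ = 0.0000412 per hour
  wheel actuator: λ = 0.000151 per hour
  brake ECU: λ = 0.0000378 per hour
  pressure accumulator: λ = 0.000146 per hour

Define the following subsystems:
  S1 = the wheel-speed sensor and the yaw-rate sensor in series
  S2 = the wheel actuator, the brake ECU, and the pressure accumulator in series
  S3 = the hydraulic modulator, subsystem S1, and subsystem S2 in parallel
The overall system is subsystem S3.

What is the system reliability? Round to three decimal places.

0.992

R(hydraulic modulator) = exp(−0.0000460 × 2000) = 0.91211
R(wheel-speed sensor) = exp(−0.0000586 × 2000) = 0.88941
R(yaw-rate sensor) = exp(−0.0000412 × 2000) = 0.92090
R(wheel actuator) = exp(−0.000151 × 2000) = 0.73934
R(brake ECU) = exp(−0.0000378 × 2000) = 0.92719
R(pressure accumulator) = exp(−0.000146 × 2000) = 0.74677
Series (wheel-speed sensor and yaw-rate sensor): 0.88941 × 0.92090 = 0.81906
Series (wheel actuator, brake ECU, and pressure accumulator): 0.73934 × 0.92719 × 0.74677 = 0.51192
Parallel (hydraulic modulator, [0.81906], and [0.51192]): 1 − (1 − 0.91211)(1 − 0.81906)(1 − 0.51192) = 0.992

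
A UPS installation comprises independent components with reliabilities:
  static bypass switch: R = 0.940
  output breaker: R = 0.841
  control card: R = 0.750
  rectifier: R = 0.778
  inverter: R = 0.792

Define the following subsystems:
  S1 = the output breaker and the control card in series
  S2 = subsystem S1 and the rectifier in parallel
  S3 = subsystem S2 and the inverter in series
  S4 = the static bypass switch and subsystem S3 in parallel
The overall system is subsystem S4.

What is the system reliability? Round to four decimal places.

0.9836

Series (output breaker and control card): 0.841000 × 0.750000 = 0.630750
Parallel ([0.630750] and rectifier): 1 − (1 − 0.630750)(1 − 0.778000) = 0.918027
Series ([0.918027] and inverter): 0.918027 × 0.792000 = 0.727077
Parallel (static bypass switch and [0.727077]): 1 − (1 − 0.940000)(1 − 0.727077) = 0.9836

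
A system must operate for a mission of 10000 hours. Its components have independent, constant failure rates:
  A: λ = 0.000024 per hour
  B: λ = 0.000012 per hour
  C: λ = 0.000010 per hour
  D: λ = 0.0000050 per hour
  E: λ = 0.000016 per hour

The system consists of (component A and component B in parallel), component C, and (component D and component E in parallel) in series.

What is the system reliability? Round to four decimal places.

R(A) = exp(−0.000024 × 10000) = 0.786628
R(B) = exp(−0.000012 × 10000) = 0.886920
R(C) = exp(−0.000010 × 10000) = 0.904837
R(D) = exp(−0.0000050 × 10000) = 0.951229
R(E) = exp(−0.000016 × 10000) = 0.852144
Parallel (A and B): 1 − (1 − 0.786628)(1 − 0.886920) = 0.975872
Parallel (D and E): 1 − (1 − 0.951229)(1 − 0.852144) = 0.992789
Series ([0.975872], C, and [0.992789]): 0.975872 × 0.904837 × 0.992789 = 0.8766

0.8766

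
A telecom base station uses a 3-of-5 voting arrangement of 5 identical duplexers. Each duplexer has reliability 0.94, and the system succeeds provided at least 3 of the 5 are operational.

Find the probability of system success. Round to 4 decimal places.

R = Σ_{i=3}^{5} C(5,i) p^i (1−p)^{5−i} with p = 0.94
C(5,3)·0.94^3·0.06^2 = 0.029901
C(5,4)·0.94^4·0.06^1 = 0.234225
C(5,5)·0.94^5·0.06^0 = 0.733904
Sum = 0.9980

0.9980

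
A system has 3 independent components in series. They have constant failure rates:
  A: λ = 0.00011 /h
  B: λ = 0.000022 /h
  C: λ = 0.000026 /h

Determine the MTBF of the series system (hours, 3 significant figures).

Series of exponential components: λ_sys = Σ λ_i
λ_sys = 0.00011 + 0.000022 + 0.000026 = 1.5800e-04 /h
MTBF = 1 / λ_sys = 6330 h

6330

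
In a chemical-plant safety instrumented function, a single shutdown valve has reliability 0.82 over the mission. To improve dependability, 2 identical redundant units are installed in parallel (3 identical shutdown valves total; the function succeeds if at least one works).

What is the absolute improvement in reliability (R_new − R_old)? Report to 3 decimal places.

0.174

R_before = 0.82
R_after = 1 − (1 − 0.82)^3 = 0.994
ΔR = 0.994 − 0.82 = 0.174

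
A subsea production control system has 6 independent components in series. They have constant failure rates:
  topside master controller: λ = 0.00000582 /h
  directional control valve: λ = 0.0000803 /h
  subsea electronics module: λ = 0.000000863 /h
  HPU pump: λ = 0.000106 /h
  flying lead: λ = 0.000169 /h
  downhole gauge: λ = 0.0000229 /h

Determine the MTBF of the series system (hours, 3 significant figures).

2600

Series of exponential components: λ_sys = Σ λ_i
λ_sys = 0.00000582 + 0.0000803 + 0.000000863 + 0.000106 + 0.000169 + 0.0000229 = 3.8488e-04 /h
MTBF = 1 / λ_sys = 2600 h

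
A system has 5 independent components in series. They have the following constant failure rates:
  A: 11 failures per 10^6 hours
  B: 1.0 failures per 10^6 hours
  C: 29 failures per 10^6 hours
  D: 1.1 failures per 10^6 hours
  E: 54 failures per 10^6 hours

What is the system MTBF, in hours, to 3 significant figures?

10400

Series of exponential components: λ_sys = Σ λ_i
λ_sys = 0.000011 + 0.0000010 + 0.000029 + 0.0000011 + 0.000054 = 9.6100e-05 /h
MTBF = 1 / λ_sys = 10400 h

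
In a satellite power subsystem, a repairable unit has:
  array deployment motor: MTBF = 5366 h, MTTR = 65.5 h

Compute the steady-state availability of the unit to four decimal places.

A(array deployment motor) = MTBF/(MTBF+MTTR) = 5366/(5366+65.5) = 0.9879

0.9879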